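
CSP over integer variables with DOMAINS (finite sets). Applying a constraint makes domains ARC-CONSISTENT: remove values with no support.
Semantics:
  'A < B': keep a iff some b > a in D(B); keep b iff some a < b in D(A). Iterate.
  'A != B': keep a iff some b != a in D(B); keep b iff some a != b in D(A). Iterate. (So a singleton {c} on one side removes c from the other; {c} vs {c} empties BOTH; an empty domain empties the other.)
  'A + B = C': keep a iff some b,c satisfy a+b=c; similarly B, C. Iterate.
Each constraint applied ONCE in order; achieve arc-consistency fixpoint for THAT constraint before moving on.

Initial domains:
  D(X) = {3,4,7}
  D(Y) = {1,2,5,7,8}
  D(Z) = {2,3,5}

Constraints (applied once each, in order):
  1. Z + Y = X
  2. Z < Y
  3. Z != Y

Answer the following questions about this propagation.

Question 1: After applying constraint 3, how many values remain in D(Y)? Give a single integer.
Constraint 1 (Z + Y = X) on D(Z)={2,3,5} D(Y)={1,2,5,7,8} D(X)={3,4,7}: Y {1,2,5,7,8}->{1,2,5}
Constraint 2 (Z < Y) on D(Z)={2,3,5} D(Y)={1,2,5}: Z {2,3,5}->{2,3}; Y {1,2,5}->{5}
Constraint 3 (Z != Y) on D(Z)={2,3} D(Y)={5}: no change
So after constraint 3: D(Y)={5}, size = 1

Answer: 1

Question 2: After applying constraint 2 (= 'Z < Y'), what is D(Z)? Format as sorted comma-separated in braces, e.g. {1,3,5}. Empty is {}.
Constraint 1 (Z + Y = X) on D(Z)={2,3,5} D(Y)={1,2,5,7,8} D(X)={3,4,7}: Y {1,2,5,7,8}->{1,2,5}
Constraint 2 (Z < Y) on D(Z)={2,3,5} D(Y)={1,2,5}: Z {2,3,5}->{2,3}; Y {1,2,5}->{5}
So after constraint 2: D(Z) = {2,3}

Answer: {2,3}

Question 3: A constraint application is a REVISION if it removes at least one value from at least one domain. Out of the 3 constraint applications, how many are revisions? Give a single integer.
Constraint 1 (Z + Y = X) on D(Z)={2,3,5} D(Y)={1,2,5,7,8} D(X)={3,4,7}: Y {1,2,5,7,8}->{1,2,5} => REVISION
Constraint 2 (Z < Y) on D(Z)={2,3,5} D(Y)={1,2,5}: Z {2,3,5}->{2,3}; Y {1,2,5}->{5} => REVISION
Constraint 3 (Z != Y) on D(Z)={2,3} D(Y)={5}: no change => not a revision
Total revisions = 2

Answer: 2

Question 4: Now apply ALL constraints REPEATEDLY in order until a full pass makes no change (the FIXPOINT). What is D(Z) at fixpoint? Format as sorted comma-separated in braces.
Answer: {2}

Derivation:
pass 0 (initial): D(Z)={2,3,5}
pass 1: Y {1,2,5,7,8}->{5}; Z {2,3,5}->{2,3}
pass 2: X {3,4,7}->{7}; Z {2,3}->{2}
pass 3: no change
Fixpoint after 3 passes: D(Z) = {2}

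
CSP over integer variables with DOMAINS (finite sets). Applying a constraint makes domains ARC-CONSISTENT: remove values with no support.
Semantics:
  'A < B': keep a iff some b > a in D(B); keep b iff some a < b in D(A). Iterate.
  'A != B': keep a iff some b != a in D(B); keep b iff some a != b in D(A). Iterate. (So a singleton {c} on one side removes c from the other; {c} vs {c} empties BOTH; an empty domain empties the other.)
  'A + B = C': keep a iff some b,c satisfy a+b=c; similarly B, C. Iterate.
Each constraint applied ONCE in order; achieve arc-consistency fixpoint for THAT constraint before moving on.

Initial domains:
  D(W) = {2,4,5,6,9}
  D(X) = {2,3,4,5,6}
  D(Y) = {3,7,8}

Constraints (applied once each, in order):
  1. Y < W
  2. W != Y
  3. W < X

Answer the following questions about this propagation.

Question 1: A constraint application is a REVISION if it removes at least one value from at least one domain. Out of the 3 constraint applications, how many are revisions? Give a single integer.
Answer: 2

Derivation:
Constraint 1 (Y < W) on D(Y)={3,7,8} D(W)={2,4,5,6,9}: W {2,4,5,6,9}->{4,5,6,9} => REVISION
Constraint 2 (W != Y) on D(W)={4,5,6,9} D(Y)={3,7,8}: no change => not a revision
Constraint 3 (W < X) on D(W)={4,5,6,9} D(X)={2,3,4,5,6}: W {4,5,6,9}->{4,5}; X {2,3,4,5,6}->{5,6} => REVISION
Total revisions = 2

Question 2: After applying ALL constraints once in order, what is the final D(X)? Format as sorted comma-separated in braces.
Answer: {5,6}

Derivation:
Constraint 1 (Y < W) on D(Y)={3,7,8} D(W)={2,4,5,6,9}: W {2,4,5,6,9}->{4,5,6,9}
Constraint 2 (W != Y) on D(W)={4,5,6,9} D(Y)={3,7,8}: no change
Constraint 3 (W < X) on D(W)={4,5,6,9} D(X)={2,3,4,5,6}: W {4,5,6,9}->{4,5}; X {2,3,4,5,6}->{5,6}
So after all 3 constraints: D(X) = {5,6}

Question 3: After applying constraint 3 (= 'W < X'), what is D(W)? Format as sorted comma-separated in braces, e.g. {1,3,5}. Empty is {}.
Constraint 1 (Y < W) on D(Y)={3,7,8} D(W)={2,4,5,6,9}: W {2,4,5,6,9}->{4,5,6,9}
Constraint 2 (W != Y) on D(W)={4,5,6,9} D(Y)={3,7,8}: no change
Constraint 3 (W < X) on D(W)={4,5,6,9} D(X)={2,3,4,5,6}: W {4,5,6,9}->{4,5}; X {2,3,4,5,6}->{5,6}
So after constraint 3: D(W) = {4,5}

Answer: {4,5}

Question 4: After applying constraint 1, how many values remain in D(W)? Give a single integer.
Answer: 4

Derivation:
Constraint 1 (Y < W) on D(Y)={3,7,8} D(W)={2,4,5,6,9}: W {2,4,5,6,9}->{4,5,6,9}
So after constraint 1: D(W)={4,5,6,9}, size = 4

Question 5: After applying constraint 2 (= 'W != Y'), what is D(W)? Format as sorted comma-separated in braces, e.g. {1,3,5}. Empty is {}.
Constraint 1 (Y < W) on D(Y)={3,7,8} D(W)={2,4,5,6,9}: W {2,4,5,6,9}->{4,5,6,9}
Constraint 2 (W != Y) on D(W)={4,5,6,9} D(Y)={3,7,8}: no change
So after constraint 2: D(W) = {4,5,6,9}

Answer: {4,5,6,9}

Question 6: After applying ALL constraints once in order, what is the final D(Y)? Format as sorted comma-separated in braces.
Constraint 1 (Y < W) on D(Y)={3,7,8} D(W)={2,4,5,6,9}: W {2,4,5,6,9}->{4,5,6,9}
Constraint 2 (W != Y) on D(W)={4,5,6,9} D(Y)={3,7,8}: no change
Constraint 3 (W < X) on D(W)={4,5,6,9} D(X)={2,3,4,5,6}: W {4,5,6,9}->{4,5}; X {2,3,4,5,6}->{5,6}
So after all 3 constraints: D(Y) = {3,7,8}

Answer: {3,7,8}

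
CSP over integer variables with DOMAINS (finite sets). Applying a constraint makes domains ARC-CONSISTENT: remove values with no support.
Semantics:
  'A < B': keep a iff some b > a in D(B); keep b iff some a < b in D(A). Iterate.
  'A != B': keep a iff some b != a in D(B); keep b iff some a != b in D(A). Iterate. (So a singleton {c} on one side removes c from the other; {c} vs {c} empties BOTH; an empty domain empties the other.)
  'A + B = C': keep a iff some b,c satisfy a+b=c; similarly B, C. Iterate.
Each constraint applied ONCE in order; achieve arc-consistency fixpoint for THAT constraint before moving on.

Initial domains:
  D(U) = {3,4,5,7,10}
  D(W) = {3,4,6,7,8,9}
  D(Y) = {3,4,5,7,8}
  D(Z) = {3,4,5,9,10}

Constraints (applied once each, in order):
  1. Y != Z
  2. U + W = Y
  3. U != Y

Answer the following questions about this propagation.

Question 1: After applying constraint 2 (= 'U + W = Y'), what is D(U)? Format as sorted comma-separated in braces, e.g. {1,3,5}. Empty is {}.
Constraint 1 (Y != Z) on D(Y)={3,4,5,7,8} D(Z)={3,4,5,9,10}: no change
Constraint 2 (U + W = Y) on D(U)={3,4,5,7,10} D(W)={3,4,6,7,8,9} D(Y)={3,4,5,7,8}: U {3,4,5,7,10}->{3,4,5}; W {3,4,6,7,8,9}->{3,4}; Y {3,4,5,7,8}->{7,8}
So after constraint 2: D(U) = {3,4,5}

Answer: {3,4,5}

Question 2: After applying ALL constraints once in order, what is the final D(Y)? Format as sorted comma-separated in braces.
Constraint 1 (Y != Z) on D(Y)={3,4,5,7,8} D(Z)={3,4,5,9,10}: no change
Constraint 2 (U + W = Y) on D(U)={3,4,5,7,10} D(W)={3,4,6,7,8,9} D(Y)={3,4,5,7,8}: U {3,4,5,7,10}->{3,4,5}; W {3,4,6,7,8,9}->{3,4}; Y {3,4,5,7,8}->{7,8}
Constraint 3 (U != Y) on D(U)={3,4,5} D(Y)={7,8}: no change
So after all 3 constraints: D(Y) = {7,8}

Answer: {7,8}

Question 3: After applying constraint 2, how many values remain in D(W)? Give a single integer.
Answer: 2

Derivation:
Constraint 1 (Y != Z) on D(Y)={3,4,5,7,8} D(Z)={3,4,5,9,10}: no change
Constraint 2 (U + W = Y) on D(U)={3,4,5,7,10} D(W)={3,4,6,7,8,9} D(Y)={3,4,5,7,8}: U {3,4,5,7,10}->{3,4,5}; W {3,4,6,7,8,9}->{3,4}; Y {3,4,5,7,8}->{7,8}
So after constraint 2: D(W)={3,4}, size = 2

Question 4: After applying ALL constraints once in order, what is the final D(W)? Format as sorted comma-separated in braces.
Constraint 1 (Y != Z) on D(Y)={3,4,5,7,8} D(Z)={3,4,5,9,10}: no change
Constraint 2 (U + W = Y) on D(U)={3,4,5,7,10} D(W)={3,4,6,7,8,9} D(Y)={3,4,5,7,8}: U {3,4,5,7,10}->{3,4,5}; W {3,4,6,7,8,9}->{3,4}; Y {3,4,5,7,8}->{7,8}
Constraint 3 (U != Y) on D(U)={3,4,5} D(Y)={7,8}: no change
So after all 3 constraints: D(W) = {3,4}

Answer: {3,4}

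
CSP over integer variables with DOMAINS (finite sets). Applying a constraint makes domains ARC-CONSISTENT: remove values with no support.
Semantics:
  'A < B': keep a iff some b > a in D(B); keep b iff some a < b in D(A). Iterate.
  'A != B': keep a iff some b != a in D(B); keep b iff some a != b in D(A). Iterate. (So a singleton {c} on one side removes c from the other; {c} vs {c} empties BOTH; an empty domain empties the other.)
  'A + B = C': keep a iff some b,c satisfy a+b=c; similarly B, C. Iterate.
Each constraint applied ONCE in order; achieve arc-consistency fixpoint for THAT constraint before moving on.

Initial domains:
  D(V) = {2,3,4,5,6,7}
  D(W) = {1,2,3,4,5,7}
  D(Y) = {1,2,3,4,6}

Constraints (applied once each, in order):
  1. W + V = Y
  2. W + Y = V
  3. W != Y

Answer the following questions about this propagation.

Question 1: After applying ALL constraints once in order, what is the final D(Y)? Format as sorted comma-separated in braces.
Answer: {3,4}

Derivation:
Constraint 1 (W + V = Y) on D(W)={1,2,3,4,5,7} D(V)={2,3,4,5,6,7} D(Y)={1,2,3,4,6}: W {1,2,3,4,5,7}->{1,2,3,4}; V {2,3,4,5,6,7}->{2,3,4,5}; Y {1,2,3,4,6}->{3,4,6}
Constraint 2 (W + Y = V) on D(W)={1,2,3,4} D(Y)={3,4,6} D(V)={2,3,4,5}: W {1,2,3,4}->{1,2}; Y {3,4,6}->{3,4}; V {2,3,4,5}->{4,5}
Constraint 3 (W != Y) on D(W)={1,2} D(Y)={3,4}: no change
So after all 3 constraints: D(Y) = {3,4}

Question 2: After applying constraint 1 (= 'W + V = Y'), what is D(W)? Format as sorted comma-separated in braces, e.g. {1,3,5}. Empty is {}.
Answer: {1,2,3,4}

Derivation:
Constraint 1 (W + V = Y) on D(W)={1,2,3,4,5,7} D(V)={2,3,4,5,6,7} D(Y)={1,2,3,4,6}: W {1,2,3,4,5,7}->{1,2,3,4}; V {2,3,4,5,6,7}->{2,3,4,5}; Y {1,2,3,4,6}->{3,4,6}
So after constraint 1: D(W) = {1,2,3,4}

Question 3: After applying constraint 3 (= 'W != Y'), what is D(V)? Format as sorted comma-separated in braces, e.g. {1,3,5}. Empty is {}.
Constraint 1 (W + V = Y) on D(W)={1,2,3,4,5,7} D(V)={2,3,4,5,6,7} D(Y)={1,2,3,4,6}: W {1,2,3,4,5,7}->{1,2,3,4}; V {2,3,4,5,6,7}->{2,3,4,5}; Y {1,2,3,4,6}->{3,4,6}
Constraint 2 (W + Y = V) on D(W)={1,2,3,4} D(Y)={3,4,6} D(V)={2,3,4,5}: W {1,2,3,4}->{1,2}; Y {3,4,6}->{3,4}; V {2,3,4,5}->{4,5}
Constraint 3 (W != Y) on D(W)={1,2} D(Y)={3,4}: no change
So after constraint 3: D(V) = {4,5}

Answer: {4,5}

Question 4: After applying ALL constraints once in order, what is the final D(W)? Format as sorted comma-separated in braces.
Constraint 1 (W + V = Y) on D(W)={1,2,3,4,5,7} D(V)={2,3,4,5,6,7} D(Y)={1,2,3,4,6}: W {1,2,3,4,5,7}->{1,2,3,4}; V {2,3,4,5,6,7}->{2,3,4,5}; Y {1,2,3,4,6}->{3,4,6}
Constraint 2 (W + Y = V) on D(W)={1,2,3,4} D(Y)={3,4,6} D(V)={2,3,4,5}: W {1,2,3,4}->{1,2}; Y {3,4,6}->{3,4}; V {2,3,4,5}->{4,5}
Constraint 3 (W != Y) on D(W)={1,2} D(Y)={3,4}: no change
So after all 3 constraints: D(W) = {1,2}

Answer: {1,2}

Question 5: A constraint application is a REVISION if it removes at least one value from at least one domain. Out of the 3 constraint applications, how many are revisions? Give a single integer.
Constraint 1 (W + V = Y) on D(W)={1,2,3,4,5,7} D(V)={2,3,4,5,6,7} D(Y)={1,2,3,4,6}: W {1,2,3,4,5,7}->{1,2,3,4}; V {2,3,4,5,6,7}->{2,3,4,5}; Y {1,2,3,4,6}->{3,4,6} => REVISION
Constraint 2 (W + Y = V) on D(W)={1,2,3,4} D(Y)={3,4,6} D(V)={2,3,4,5}: W {1,2,3,4}->{1,2}; Y {3,4,6}->{3,4}; V {2,3,4,5}->{4,5} => REVISION
Constraint 3 (W != Y) on D(W)={1,2} D(Y)={3,4}: no change => not a revision
Total revisions = 2

Answer: 2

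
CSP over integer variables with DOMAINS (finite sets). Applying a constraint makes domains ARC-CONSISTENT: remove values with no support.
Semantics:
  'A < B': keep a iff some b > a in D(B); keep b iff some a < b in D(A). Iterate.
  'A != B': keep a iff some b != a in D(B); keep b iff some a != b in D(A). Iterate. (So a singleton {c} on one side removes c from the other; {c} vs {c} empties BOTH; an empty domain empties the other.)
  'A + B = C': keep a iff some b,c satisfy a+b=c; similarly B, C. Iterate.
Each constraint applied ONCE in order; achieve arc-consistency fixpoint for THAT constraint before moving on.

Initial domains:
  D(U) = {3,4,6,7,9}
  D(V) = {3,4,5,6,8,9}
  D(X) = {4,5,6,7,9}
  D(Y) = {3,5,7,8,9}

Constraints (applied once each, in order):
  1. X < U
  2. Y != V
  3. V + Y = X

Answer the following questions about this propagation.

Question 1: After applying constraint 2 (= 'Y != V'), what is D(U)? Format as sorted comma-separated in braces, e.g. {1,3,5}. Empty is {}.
Answer: {6,7,9}

Derivation:
Constraint 1 (X < U) on D(X)={4,5,6,7,9} D(U)={3,4,6,7,9}: X {4,5,6,7,9}->{4,5,6,7}; U {3,4,6,7,9}->{6,7,9}
Constraint 2 (Y != V) on D(Y)={3,5,7,8,9} D(V)={3,4,5,6,8,9}: no change
So after constraint 2: D(U) = {6,7,9}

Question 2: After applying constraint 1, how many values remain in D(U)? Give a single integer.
Constraint 1 (X < U) on D(X)={4,5,6,7,9} D(U)={3,4,6,7,9}: X {4,5,6,7,9}->{4,5,6,7}; U {3,4,6,7,9}->{6,7,9}
So after constraint 1: D(U)={6,7,9}, size = 3

Answer: 3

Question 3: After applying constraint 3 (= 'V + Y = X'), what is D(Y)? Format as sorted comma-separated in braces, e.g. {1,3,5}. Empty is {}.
Constraint 1 (X < U) on D(X)={4,5,6,7,9} D(U)={3,4,6,7,9}: X {4,5,6,7,9}->{4,5,6,7}; U {3,4,6,7,9}->{6,7,9}
Constraint 2 (Y != V) on D(Y)={3,5,7,8,9} D(V)={3,4,5,6,8,9}: no change
Constraint 3 (V + Y = X) on D(V)={3,4,5,6,8,9} D(Y)={3,5,7,8,9} D(X)={4,5,6,7}: V {3,4,5,6,8,9}->{3,4}; Y {3,5,7,8,9}->{3}; X {4,5,6,7}->{6,7}
So after constraint 3: D(Y) = {3}

Answer: {3}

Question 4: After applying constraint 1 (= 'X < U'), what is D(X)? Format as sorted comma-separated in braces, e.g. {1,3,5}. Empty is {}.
Answer: {4,5,6,7}

Derivation:
Constraint 1 (X < U) on D(X)={4,5,6,7,9} D(U)={3,4,6,7,9}: X {4,5,6,7,9}->{4,5,6,7}; U {3,4,6,7,9}->{6,7,9}
So after constraint 1: D(X) = {4,5,6,7}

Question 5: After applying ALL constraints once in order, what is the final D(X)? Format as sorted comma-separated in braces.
Constraint 1 (X < U) on D(X)={4,5,6,7,9} D(U)={3,4,6,7,9}: X {4,5,6,7,9}->{4,5,6,7}; U {3,4,6,7,9}->{6,7,9}
Constraint 2 (Y != V) on D(Y)={3,5,7,8,9} D(V)={3,4,5,6,8,9}: no change
Constraint 3 (V + Y = X) on D(V)={3,4,5,6,8,9} D(Y)={3,5,7,8,9} D(X)={4,5,6,7}: V {3,4,5,6,8,9}->{3,4}; Y {3,5,7,8,9}->{3}; X {4,5,6,7}->{6,7}
So after all 3 constraints: D(X) = {6,7}

Answer: {6,7}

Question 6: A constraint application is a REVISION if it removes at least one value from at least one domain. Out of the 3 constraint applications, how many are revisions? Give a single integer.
Answer: 2

Derivation:
Constraint 1 (X < U) on D(X)={4,5,6,7,9} D(U)={3,4,6,7,9}: X {4,5,6,7,9}->{4,5,6,7}; U {3,4,6,7,9}->{6,7,9} => REVISION
Constraint 2 (Y != V) on D(Y)={3,5,7,8,9} D(V)={3,4,5,6,8,9}: no change => not a revision
Constraint 3 (V + Y = X) on D(V)={3,4,5,6,8,9} D(Y)={3,5,7,8,9} D(X)={4,5,6,7}: V {3,4,5,6,8,9}->{3,4}; Y {3,5,7,8,9}->{3}; X {4,5,6,7}->{6,7} => REVISION
Total revisions = 2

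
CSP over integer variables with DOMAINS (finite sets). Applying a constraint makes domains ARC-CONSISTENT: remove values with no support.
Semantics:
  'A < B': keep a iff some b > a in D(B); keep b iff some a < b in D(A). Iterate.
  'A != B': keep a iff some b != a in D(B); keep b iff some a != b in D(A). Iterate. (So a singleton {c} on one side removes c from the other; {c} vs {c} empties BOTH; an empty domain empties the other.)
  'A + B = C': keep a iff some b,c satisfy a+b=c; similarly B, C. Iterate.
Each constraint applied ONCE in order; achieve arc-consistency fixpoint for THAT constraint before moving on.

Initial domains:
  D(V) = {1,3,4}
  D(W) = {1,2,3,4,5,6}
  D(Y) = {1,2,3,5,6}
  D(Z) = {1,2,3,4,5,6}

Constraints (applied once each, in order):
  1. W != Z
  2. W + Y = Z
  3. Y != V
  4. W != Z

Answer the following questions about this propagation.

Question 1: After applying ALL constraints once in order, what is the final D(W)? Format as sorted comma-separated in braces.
Answer: {1,2,3,4,5}

Derivation:
Constraint 1 (W != Z) on D(W)={1,2,3,4,5,6} D(Z)={1,2,3,4,5,6}: no change
Constraint 2 (W + Y = Z) on D(W)={1,2,3,4,5,6} D(Y)={1,2,3,5,6} D(Z)={1,2,3,4,5,6}: W {1,2,3,4,5,6}->{1,2,3,4,5}; Y {1,2,3,5,6}->{1,2,3,5}; Z {1,2,3,4,5,6}->{2,3,4,5,6}
Constraint 3 (Y != V) on D(Y)={1,2,3,5} D(V)={1,3,4}: no change
Constraint 4 (W != Z) on D(W)={1,2,3,4,5} D(Z)={2,3,4,5,6}: no change
So after all 4 constraints: D(W) = {1,2,3,4,5}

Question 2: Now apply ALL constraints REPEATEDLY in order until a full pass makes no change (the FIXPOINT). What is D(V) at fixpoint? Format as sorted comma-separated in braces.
pass 0 (initial): D(V)={1,3,4}
pass 1: W {1,2,3,4,5,6}->{1,2,3,4,5}; Y {1,2,3,5,6}->{1,2,3,5}; Z {1,2,3,4,5,6}->{2,3,4,5,6}
pass 2: no change
Fixpoint after 2 passes: D(V) = {1,3,4}

Answer: {1,3,4}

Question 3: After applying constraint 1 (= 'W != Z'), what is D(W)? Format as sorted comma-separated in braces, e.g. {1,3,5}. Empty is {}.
Constraint 1 (W != Z) on D(W)={1,2,3,4,5,6} D(Z)={1,2,3,4,5,6}: no change
So after constraint 1: D(W) = {1,2,3,4,5,6}

Answer: {1,2,3,4,5,6}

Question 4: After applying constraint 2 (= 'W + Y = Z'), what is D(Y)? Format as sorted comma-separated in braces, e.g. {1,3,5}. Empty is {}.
Constraint 1 (W != Z) on D(W)={1,2,3,4,5,6} D(Z)={1,2,3,4,5,6}: no change
Constraint 2 (W + Y = Z) on D(W)={1,2,3,4,5,6} D(Y)={1,2,3,5,6} D(Z)={1,2,3,4,5,6}: W {1,2,3,4,5,6}->{1,2,3,4,5}; Y {1,2,3,5,6}->{1,2,3,5}; Z {1,2,3,4,5,6}->{2,3,4,5,6}
So after constraint 2: D(Y) = {1,2,3,5}

Answer: {1,2,3,5}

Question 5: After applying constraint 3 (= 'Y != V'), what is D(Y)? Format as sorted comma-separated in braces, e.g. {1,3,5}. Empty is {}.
Constraint 1 (W != Z) on D(W)={1,2,3,4,5,6} D(Z)={1,2,3,4,5,6}: no change
Constraint 2 (W + Y = Z) on D(W)={1,2,3,4,5,6} D(Y)={1,2,3,5,6} D(Z)={1,2,3,4,5,6}: W {1,2,3,4,5,6}->{1,2,3,4,5}; Y {1,2,3,5,6}->{1,2,3,5}; Z {1,2,3,4,5,6}->{2,3,4,5,6}
Constraint 3 (Y != V) on D(Y)={1,2,3,5} D(V)={1,3,4}: no change
So after constraint 3: D(Y) = {1,2,3,5}

Answer: {1,2,3,5}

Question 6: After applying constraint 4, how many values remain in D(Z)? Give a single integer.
Answer: 5

Derivation:
Constraint 1 (W != Z) on D(W)={1,2,3,4,5,6} D(Z)={1,2,3,4,5,6}: no change
Constraint 2 (W + Y = Z) on D(W)={1,2,3,4,5,6} D(Y)={1,2,3,5,6} D(Z)={1,2,3,4,5,6}: W {1,2,3,4,5,6}->{1,2,3,4,5}; Y {1,2,3,5,6}->{1,2,3,5}; Z {1,2,3,4,5,6}->{2,3,4,5,6}
Constraint 3 (Y != V) on D(Y)={1,2,3,5} D(V)={1,3,4}: no change
Constraint 4 (W != Z) on D(W)={1,2,3,4,5} D(Z)={2,3,4,5,6}: no change
So after constraint 4: D(Z)={2,3,4,5,6}, size = 5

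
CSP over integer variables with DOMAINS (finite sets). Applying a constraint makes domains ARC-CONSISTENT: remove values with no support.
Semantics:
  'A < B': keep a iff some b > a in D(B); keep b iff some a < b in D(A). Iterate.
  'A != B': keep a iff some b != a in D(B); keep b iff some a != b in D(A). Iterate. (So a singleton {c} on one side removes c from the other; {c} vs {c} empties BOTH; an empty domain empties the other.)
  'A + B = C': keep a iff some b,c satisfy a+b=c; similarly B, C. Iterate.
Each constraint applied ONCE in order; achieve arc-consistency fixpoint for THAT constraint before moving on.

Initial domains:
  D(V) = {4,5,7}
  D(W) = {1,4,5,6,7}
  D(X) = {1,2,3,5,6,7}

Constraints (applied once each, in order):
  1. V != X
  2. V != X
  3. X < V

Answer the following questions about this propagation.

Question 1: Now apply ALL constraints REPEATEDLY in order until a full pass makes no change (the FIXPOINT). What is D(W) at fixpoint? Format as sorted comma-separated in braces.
Answer: {1,4,5,6,7}

Derivation:
pass 0 (initial): D(W)={1,4,5,6,7}
pass 1: X {1,2,3,5,6,7}->{1,2,3,5,6}
pass 2: no change
Fixpoint after 2 passes: D(W) = {1,4,5,6,7}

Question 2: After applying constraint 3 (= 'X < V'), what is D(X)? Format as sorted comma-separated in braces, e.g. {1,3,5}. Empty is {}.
Constraint 1 (V != X) on D(V)={4,5,7} D(X)={1,2,3,5,6,7}: no change
Constraint 2 (V != X) on D(V)={4,5,7} D(X)={1,2,3,5,6,7}: no change
Constraint 3 (X < V) on D(X)={1,2,3,5,6,7} D(V)={4,5,7}: X {1,2,3,5,6,7}->{1,2,3,5,6}
So after constraint 3: D(X) = {1,2,3,5,6}

Answer: {1,2,3,5,6}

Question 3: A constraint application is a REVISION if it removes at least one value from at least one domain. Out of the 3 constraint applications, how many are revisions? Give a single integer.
Constraint 1 (V != X) on D(V)={4,5,7} D(X)={1,2,3,5,6,7}: no change => not a revision
Constraint 2 (V != X) on D(V)={4,5,7} D(X)={1,2,3,5,6,7}: no change => not a revision
Constraint 3 (X < V) on D(X)={1,2,3,5,6,7} D(V)={4,5,7}: X {1,2,3,5,6,7}->{1,2,3,5,6} => REVISION
Total revisions = 1

Answer: 1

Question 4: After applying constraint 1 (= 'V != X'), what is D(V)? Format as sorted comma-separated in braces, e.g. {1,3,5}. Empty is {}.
Answer: {4,5,7}

Derivation:
Constraint 1 (V != X) on D(V)={4,5,7} D(X)={1,2,3,5,6,7}: no change
So after constraint 1: D(V) = {4,5,7}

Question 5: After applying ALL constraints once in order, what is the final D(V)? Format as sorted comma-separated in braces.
Answer: {4,5,7}

Derivation:
Constraint 1 (V != X) on D(V)={4,5,7} D(X)={1,2,3,5,6,7}: no change
Constraint 2 (V != X) on D(V)={4,5,7} D(X)={1,2,3,5,6,7}: no change
Constraint 3 (X < V) on D(X)={1,2,3,5,6,7} D(V)={4,5,7}: X {1,2,3,5,6,7}->{1,2,3,5,6}
So after all 3 constraints: D(V) = {4,5,7}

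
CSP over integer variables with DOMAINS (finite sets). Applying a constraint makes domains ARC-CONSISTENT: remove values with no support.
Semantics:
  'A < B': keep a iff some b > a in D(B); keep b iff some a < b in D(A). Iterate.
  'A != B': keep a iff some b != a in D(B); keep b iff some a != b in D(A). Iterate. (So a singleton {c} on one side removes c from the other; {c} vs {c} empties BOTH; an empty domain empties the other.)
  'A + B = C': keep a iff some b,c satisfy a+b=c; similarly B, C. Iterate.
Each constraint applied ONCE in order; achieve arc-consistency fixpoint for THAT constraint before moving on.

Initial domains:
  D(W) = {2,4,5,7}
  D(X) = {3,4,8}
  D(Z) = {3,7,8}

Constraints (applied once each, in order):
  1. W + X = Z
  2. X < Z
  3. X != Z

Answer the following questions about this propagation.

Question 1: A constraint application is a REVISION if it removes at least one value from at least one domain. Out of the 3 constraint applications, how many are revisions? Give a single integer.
Answer: 1

Derivation:
Constraint 1 (W + X = Z) on D(W)={2,4,5,7} D(X)={3,4,8} D(Z)={3,7,8}: W {2,4,5,7}->{4,5}; X {3,4,8}->{3,4}; Z {3,7,8}->{7,8} => REVISION
Constraint 2 (X < Z) on D(X)={3,4} D(Z)={7,8}: no change => not a revision
Constraint 3 (X != Z) on D(X)={3,4} D(Z)={7,8}: no change => not a revision
Total revisions = 1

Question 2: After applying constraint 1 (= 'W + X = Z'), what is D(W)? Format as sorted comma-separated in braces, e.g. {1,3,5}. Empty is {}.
Constraint 1 (W + X = Z) on D(W)={2,4,5,7} D(X)={3,4,8} D(Z)={3,7,8}: W {2,4,5,7}->{4,5}; X {3,4,8}->{3,4}; Z {3,7,8}->{7,8}
So after constraint 1: D(W) = {4,5}

Answer: {4,5}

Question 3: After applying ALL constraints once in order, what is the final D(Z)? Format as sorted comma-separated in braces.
Answer: {7,8}

Derivation:
Constraint 1 (W + X = Z) on D(W)={2,4,5,7} D(X)={3,4,8} D(Z)={3,7,8}: W {2,4,5,7}->{4,5}; X {3,4,8}->{3,4}; Z {3,7,8}->{7,8}
Constraint 2 (X < Z) on D(X)={3,4} D(Z)={7,8}: no change
Constraint 3 (X != Z) on D(X)={3,4} D(Z)={7,8}: no change
So after all 3 constraints: D(Z) = {7,8}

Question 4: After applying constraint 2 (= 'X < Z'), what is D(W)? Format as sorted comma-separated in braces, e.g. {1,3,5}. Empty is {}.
Answer: {4,5}

Derivation:
Constraint 1 (W + X = Z) on D(W)={2,4,5,7} D(X)={3,4,8} D(Z)={3,7,8}: W {2,4,5,7}->{4,5}; X {3,4,8}->{3,4}; Z {3,7,8}->{7,8}
Constraint 2 (X < Z) on D(X)={3,4} D(Z)={7,8}: no change
So after constraint 2: D(W) = {4,5}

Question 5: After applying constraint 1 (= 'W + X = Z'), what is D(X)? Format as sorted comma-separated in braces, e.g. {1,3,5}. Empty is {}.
Answer: {3,4}

Derivation:
Constraint 1 (W + X = Z) on D(W)={2,4,5,7} D(X)={3,4,8} D(Z)={3,7,8}: W {2,4,5,7}->{4,5}; X {3,4,8}->{3,4}; Z {3,7,8}->{7,8}
So after constraint 1: D(X) = {3,4}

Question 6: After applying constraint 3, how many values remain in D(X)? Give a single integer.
Answer: 2

Derivation:
Constraint 1 (W + X = Z) on D(W)={2,4,5,7} D(X)={3,4,8} D(Z)={3,7,8}: W {2,4,5,7}->{4,5}; X {3,4,8}->{3,4}; Z {3,7,8}->{7,8}
Constraint 2 (X < Z) on D(X)={3,4} D(Z)={7,8}: no change
Constraint 3 (X != Z) on D(X)={3,4} D(Z)={7,8}: no change
So after constraint 3: D(X)={3,4}, size = 2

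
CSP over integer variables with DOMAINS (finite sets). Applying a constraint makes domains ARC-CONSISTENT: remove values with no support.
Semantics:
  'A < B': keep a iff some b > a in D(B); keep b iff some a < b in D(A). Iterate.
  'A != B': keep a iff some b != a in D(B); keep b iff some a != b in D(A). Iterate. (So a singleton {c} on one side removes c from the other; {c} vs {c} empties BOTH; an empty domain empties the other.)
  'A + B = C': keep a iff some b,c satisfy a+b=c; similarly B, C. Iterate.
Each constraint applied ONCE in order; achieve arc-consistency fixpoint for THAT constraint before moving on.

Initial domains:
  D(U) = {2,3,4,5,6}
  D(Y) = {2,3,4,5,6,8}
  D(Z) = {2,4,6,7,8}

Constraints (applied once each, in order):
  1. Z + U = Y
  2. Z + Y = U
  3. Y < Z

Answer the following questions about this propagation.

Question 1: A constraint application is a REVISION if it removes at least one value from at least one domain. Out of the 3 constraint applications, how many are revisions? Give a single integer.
Constraint 1 (Z + U = Y) on D(Z)={2,4,6,7,8} D(U)={2,3,4,5,6} D(Y)={2,3,4,5,6,8}: Z {2,4,6,7,8}->{2,4,6}; U {2,3,4,5,6}->{2,3,4,6}; Y {2,3,4,5,6,8}->{4,5,6,8} => REVISION
Constraint 2 (Z + Y = U) on D(Z)={2,4,6} D(Y)={4,5,6,8} D(U)={2,3,4,6}: Z {2,4,6}->{2}; Y {4,5,6,8}->{4}; U {2,3,4,6}->{6} => REVISION
Constraint 3 (Y < Z) on D(Y)={4} D(Z)={2}: Y {4}->{}; Z {2}->{} => REVISION
Total revisions = 3

Answer: 3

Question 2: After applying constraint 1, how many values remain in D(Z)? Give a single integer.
Constraint 1 (Z + U = Y) on D(Z)={2,4,6,7,8} D(U)={2,3,4,5,6} D(Y)={2,3,4,5,6,8}: Z {2,4,6,7,8}->{2,4,6}; U {2,3,4,5,6}->{2,3,4,6}; Y {2,3,4,5,6,8}->{4,5,6,8}
So after constraint 1: D(Z)={2,4,6}, size = 3

Answer: 3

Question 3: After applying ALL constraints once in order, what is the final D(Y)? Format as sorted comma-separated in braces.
Answer: {}

Derivation:
Constraint 1 (Z + U = Y) on D(Z)={2,4,6,7,8} D(U)={2,3,4,5,6} D(Y)={2,3,4,5,6,8}: Z {2,4,6,7,8}->{2,4,6}; U {2,3,4,5,6}->{2,3,4,6}; Y {2,3,4,5,6,8}->{4,5,6,8}
Constraint 2 (Z + Y = U) on D(Z)={2,4,6} D(Y)={4,5,6,8} D(U)={2,3,4,6}: Z {2,4,6}->{2}; Y {4,5,6,8}->{4}; U {2,3,4,6}->{6}
Constraint 3 (Y < Z) on D(Y)={4} D(Z)={2}: Y {4}->{}; Z {2}->{}
So after all 3 constraints: D(Y) = {}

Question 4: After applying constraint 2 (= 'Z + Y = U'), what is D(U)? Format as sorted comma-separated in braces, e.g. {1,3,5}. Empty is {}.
Answer: {6}

Derivation:
Constraint 1 (Z + U = Y) on D(Z)={2,4,6,7,8} D(U)={2,3,4,5,6} D(Y)={2,3,4,5,6,8}: Z {2,4,6,7,8}->{2,4,6}; U {2,3,4,5,6}->{2,3,4,6}; Y {2,3,4,5,6,8}->{4,5,6,8}
Constraint 2 (Z + Y = U) on D(Z)={2,4,6} D(Y)={4,5,6,8} D(U)={2,3,4,6}: Z {2,4,6}->{2}; Y {4,5,6,8}->{4}; U {2,3,4,6}->{6}
So after constraint 2: D(U) = {6}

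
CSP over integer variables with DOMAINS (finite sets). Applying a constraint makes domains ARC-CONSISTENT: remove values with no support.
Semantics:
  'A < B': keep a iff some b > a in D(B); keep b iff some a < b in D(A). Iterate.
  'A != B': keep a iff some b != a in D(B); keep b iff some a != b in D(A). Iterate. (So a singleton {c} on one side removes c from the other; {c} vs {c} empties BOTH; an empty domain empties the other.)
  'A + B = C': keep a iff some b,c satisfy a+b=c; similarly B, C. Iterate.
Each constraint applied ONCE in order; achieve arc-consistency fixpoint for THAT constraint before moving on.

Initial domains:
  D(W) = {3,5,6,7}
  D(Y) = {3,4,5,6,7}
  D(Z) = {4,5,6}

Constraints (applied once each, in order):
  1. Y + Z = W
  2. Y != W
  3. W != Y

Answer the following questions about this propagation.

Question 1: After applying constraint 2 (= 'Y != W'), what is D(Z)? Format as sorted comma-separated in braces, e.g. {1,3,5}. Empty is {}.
Constraint 1 (Y + Z = W) on D(Y)={3,4,5,6,7} D(Z)={4,5,6} D(W)={3,5,6,7}: Y {3,4,5,6,7}->{3}; Z {4,5,6}->{4}; W {3,5,6,7}->{7}
Constraint 2 (Y != W) on D(Y)={3} D(W)={7}: no change
So after constraint 2: D(Z) = {4}

Answer: {4}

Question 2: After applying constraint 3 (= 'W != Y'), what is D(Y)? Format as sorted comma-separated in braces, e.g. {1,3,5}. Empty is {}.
Constraint 1 (Y + Z = W) on D(Y)={3,4,5,6,7} D(Z)={4,5,6} D(W)={3,5,6,7}: Y {3,4,5,6,7}->{3}; Z {4,5,6}->{4}; W {3,5,6,7}->{7}
Constraint 2 (Y != W) on D(Y)={3} D(W)={7}: no change
Constraint 3 (W != Y) on D(W)={7} D(Y)={3}: no change
So after constraint 3: D(Y) = {3}

Answer: {3}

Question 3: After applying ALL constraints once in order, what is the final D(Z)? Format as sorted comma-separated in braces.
Constraint 1 (Y + Z = W) on D(Y)={3,4,5,6,7} D(Z)={4,5,6} D(W)={3,5,6,7}: Y {3,4,5,6,7}->{3}; Z {4,5,6}->{4}; W {3,5,6,7}->{7}
Constraint 2 (Y != W) on D(Y)={3} D(W)={7}: no change
Constraint 3 (W != Y) on D(W)={7} D(Y)={3}: no change
So after all 3 constraints: D(Z) = {4}

Answer: {4}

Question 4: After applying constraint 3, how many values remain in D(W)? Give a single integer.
Answer: 1

Derivation:
Constraint 1 (Y + Z = W) on D(Y)={3,4,5,6,7} D(Z)={4,5,6} D(W)={3,5,6,7}: Y {3,4,5,6,7}->{3}; Z {4,5,6}->{4}; W {3,5,6,7}->{7}
Constraint 2 (Y != W) on D(Y)={3} D(W)={7}: no change
Constraint 3 (W != Y) on D(W)={7} D(Y)={3}: no change
So after constraint 3: D(W)={7}, size = 1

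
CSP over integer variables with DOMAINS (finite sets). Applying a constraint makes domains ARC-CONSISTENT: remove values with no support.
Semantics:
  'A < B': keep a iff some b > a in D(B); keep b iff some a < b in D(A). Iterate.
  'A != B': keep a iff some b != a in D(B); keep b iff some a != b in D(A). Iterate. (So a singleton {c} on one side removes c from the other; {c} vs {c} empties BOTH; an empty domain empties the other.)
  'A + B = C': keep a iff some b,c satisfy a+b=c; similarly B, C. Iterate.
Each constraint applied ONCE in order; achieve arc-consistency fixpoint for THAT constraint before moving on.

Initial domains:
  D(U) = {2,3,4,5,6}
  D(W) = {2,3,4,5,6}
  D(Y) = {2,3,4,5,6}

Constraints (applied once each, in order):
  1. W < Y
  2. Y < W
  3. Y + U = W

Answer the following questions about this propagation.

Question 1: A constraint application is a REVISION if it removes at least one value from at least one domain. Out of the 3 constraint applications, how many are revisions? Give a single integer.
Constraint 1 (W < Y) on D(W)={2,3,4,5,6} D(Y)={2,3,4,5,6}: W {2,3,4,5,6}->{2,3,4,5}; Y {2,3,4,5,6}->{3,4,5,6} => REVISION
Constraint 2 (Y < W) on D(Y)={3,4,5,6} D(W)={2,3,4,5}: Y {3,4,5,6}->{3,4}; W {2,3,4,5}->{4,5} => REVISION
Constraint 3 (Y + U = W) on D(Y)={3,4} D(U)={2,3,4,5,6} D(W)={4,5}: Y {3,4}->{3}; U {2,3,4,5,6}->{2}; W {4,5}->{5} => REVISION
Total revisions = 3

Answer: 3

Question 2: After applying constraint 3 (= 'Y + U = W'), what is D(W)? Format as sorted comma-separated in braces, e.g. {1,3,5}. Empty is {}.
Answer: {5}

Derivation:
Constraint 1 (W < Y) on D(W)={2,3,4,5,6} D(Y)={2,3,4,5,6}: W {2,3,4,5,6}->{2,3,4,5}; Y {2,3,4,5,6}->{3,4,5,6}
Constraint 2 (Y < W) on D(Y)={3,4,5,6} D(W)={2,3,4,5}: Y {3,4,5,6}->{3,4}; W {2,3,4,5}->{4,5}
Constraint 3 (Y + U = W) on D(Y)={3,4} D(U)={2,3,4,5,6} D(W)={4,5}: Y {3,4}->{3}; U {2,3,4,5,6}->{2}; W {4,5}->{5}
So after constraint 3: D(W) = {5}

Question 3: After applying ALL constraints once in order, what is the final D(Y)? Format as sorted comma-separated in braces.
Answer: {3}

Derivation:
Constraint 1 (W < Y) on D(W)={2,3,4,5,6} D(Y)={2,3,4,5,6}: W {2,3,4,5,6}->{2,3,4,5}; Y {2,3,4,5,6}->{3,4,5,6}
Constraint 2 (Y < W) on D(Y)={3,4,5,6} D(W)={2,3,4,5}: Y {3,4,5,6}->{3,4}; W {2,3,4,5}->{4,5}
Constraint 3 (Y + U = W) on D(Y)={3,4} D(U)={2,3,4,5,6} D(W)={4,5}: Y {3,4}->{3}; U {2,3,4,5,6}->{2}; W {4,5}->{5}
So after all 3 constraints: D(Y) = {3}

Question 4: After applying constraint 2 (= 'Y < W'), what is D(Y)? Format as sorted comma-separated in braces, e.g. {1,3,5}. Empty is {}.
Constraint 1 (W < Y) on D(W)={2,3,4,5,6} D(Y)={2,3,4,5,6}: W {2,3,4,5,6}->{2,3,4,5}; Y {2,3,4,5,6}->{3,4,5,6}
Constraint 2 (Y < W) on D(Y)={3,4,5,6} D(W)={2,3,4,5}: Y {3,4,5,6}->{3,4}; W {2,3,4,5}->{4,5}
So after constraint 2: D(Y) = {3,4}

Answer: {3,4}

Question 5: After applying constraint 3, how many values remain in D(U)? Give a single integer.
Answer: 1

Derivation:
Constraint 1 (W < Y) on D(W)={2,3,4,5,6} D(Y)={2,3,4,5,6}: W {2,3,4,5,6}->{2,3,4,5}; Y {2,3,4,5,6}->{3,4,5,6}
Constraint 2 (Y < W) on D(Y)={3,4,5,6} D(W)={2,3,4,5}: Y {3,4,5,6}->{3,4}; W {2,3,4,5}->{4,5}
Constraint 3 (Y + U = W) on D(Y)={3,4} D(U)={2,3,4,5,6} D(W)={4,5}: Y {3,4}->{3}; U {2,3,4,5,6}->{2}; W {4,5}->{5}
So after constraint 3: D(U)={2}, size = 1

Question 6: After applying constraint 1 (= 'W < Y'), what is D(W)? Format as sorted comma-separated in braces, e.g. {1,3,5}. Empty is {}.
Answer: {2,3,4,5}

Derivation:
Constraint 1 (W < Y) on D(W)={2,3,4,5,6} D(Y)={2,3,4,5,6}: W {2,3,4,5,6}->{2,3,4,5}; Y {2,3,4,5,6}->{3,4,5,6}
So after constraint 1: D(W) = {2,3,4,5}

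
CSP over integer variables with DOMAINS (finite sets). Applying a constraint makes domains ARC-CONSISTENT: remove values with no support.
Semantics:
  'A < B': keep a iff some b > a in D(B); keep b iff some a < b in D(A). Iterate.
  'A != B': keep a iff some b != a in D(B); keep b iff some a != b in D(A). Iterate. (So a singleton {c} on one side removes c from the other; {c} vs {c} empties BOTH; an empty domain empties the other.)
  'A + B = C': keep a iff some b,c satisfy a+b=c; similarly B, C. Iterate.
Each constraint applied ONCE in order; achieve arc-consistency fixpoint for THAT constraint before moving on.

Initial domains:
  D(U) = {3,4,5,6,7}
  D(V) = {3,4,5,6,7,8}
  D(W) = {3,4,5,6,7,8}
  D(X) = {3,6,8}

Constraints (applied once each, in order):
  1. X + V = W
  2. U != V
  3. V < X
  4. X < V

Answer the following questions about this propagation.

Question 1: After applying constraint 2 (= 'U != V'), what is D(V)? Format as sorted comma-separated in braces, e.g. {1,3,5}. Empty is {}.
Answer: {3,4,5}

Derivation:
Constraint 1 (X + V = W) on D(X)={3,6,8} D(V)={3,4,5,6,7,8} D(W)={3,4,5,6,7,8}: X {3,6,8}->{3}; V {3,4,5,6,7,8}->{3,4,5}; W {3,4,5,6,7,8}->{6,7,8}
Constraint 2 (U != V) on D(U)={3,4,5,6,7} D(V)={3,4,5}: no change
So after constraint 2: D(V) = {3,4,5}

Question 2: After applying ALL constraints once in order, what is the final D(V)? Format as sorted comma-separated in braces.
Answer: {}

Derivation:
Constraint 1 (X + V = W) on D(X)={3,6,8} D(V)={3,4,5,6,7,8} D(W)={3,4,5,6,7,8}: X {3,6,8}->{3}; V {3,4,5,6,7,8}->{3,4,5}; W {3,4,5,6,7,8}->{6,7,8}
Constraint 2 (U != V) on D(U)={3,4,5,6,7} D(V)={3,4,5}: no change
Constraint 3 (V < X) on D(V)={3,4,5} D(X)={3}: V {3,4,5}->{}; X {3}->{}
Constraint 4 (X < V) on D(X)={} D(V)={}: no change
So after all 4 constraints: D(V) = {}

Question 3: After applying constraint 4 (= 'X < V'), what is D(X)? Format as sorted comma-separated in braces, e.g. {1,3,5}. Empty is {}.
Constraint 1 (X + V = W) on D(X)={3,6,8} D(V)={3,4,5,6,7,8} D(W)={3,4,5,6,7,8}: X {3,6,8}->{3}; V {3,4,5,6,7,8}->{3,4,5}; W {3,4,5,6,7,8}->{6,7,8}
Constraint 2 (U != V) on D(U)={3,4,5,6,7} D(V)={3,4,5}: no change
Constraint 3 (V < X) on D(V)={3,4,5} D(X)={3}: V {3,4,5}->{}; X {3}->{}
Constraint 4 (X < V) on D(X)={} D(V)={}: no change
So after constraint 4: D(X) = {}

Answer: {}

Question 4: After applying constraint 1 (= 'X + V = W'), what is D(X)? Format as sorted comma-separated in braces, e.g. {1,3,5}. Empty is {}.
Answer: {3}

Derivation:
Constraint 1 (X + V = W) on D(X)={3,6,8} D(V)={3,4,5,6,7,8} D(W)={3,4,5,6,7,8}: X {3,6,8}->{3}; V {3,4,5,6,7,8}->{3,4,5}; W {3,4,5,6,7,8}->{6,7,8}
So after constraint 1: D(X) = {3}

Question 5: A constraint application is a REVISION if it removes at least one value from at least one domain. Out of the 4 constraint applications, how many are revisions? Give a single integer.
Constraint 1 (X + V = W) on D(X)={3,6,8} D(V)={3,4,5,6,7,8} D(W)={3,4,5,6,7,8}: X {3,6,8}->{3}; V {3,4,5,6,7,8}->{3,4,5}; W {3,4,5,6,7,8}->{6,7,8} => REVISION
Constraint 2 (U != V) on D(U)={3,4,5,6,7} D(V)={3,4,5}: no change => not a revision
Constraint 3 (V < X) on D(V)={3,4,5} D(X)={3}: V {3,4,5}->{}; X {3}->{} => REVISION
Constraint 4 (X < V) on D(X)={} D(V)={}: no change => not a revision
Total revisions = 2

Answer: 2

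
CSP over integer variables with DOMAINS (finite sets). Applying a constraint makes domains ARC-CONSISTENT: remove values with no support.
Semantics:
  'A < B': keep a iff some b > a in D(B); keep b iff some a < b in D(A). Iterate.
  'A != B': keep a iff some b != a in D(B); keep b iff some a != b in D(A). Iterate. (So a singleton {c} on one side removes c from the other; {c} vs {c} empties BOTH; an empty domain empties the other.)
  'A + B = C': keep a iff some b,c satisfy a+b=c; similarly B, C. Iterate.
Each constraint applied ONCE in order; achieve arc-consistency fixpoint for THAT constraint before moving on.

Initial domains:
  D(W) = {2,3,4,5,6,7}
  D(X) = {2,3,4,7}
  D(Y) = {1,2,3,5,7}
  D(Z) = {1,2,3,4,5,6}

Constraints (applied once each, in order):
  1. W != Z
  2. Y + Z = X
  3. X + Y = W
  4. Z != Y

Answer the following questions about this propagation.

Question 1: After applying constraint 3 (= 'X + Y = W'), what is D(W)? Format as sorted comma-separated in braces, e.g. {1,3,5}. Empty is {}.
Answer: {3,4,5,6,7}

Derivation:
Constraint 1 (W != Z) on D(W)={2,3,4,5,6,7} D(Z)={1,2,3,4,5,6}: no change
Constraint 2 (Y + Z = X) on D(Y)={1,2,3,5,7} D(Z)={1,2,3,4,5,6} D(X)={2,3,4,7}: Y {1,2,3,5,7}->{1,2,3,5}
Constraint 3 (X + Y = W) on D(X)={2,3,4,7} D(Y)={1,2,3,5} D(W)={2,3,4,5,6,7}: X {2,3,4,7}->{2,3,4}; W {2,3,4,5,6,7}->{3,4,5,6,7}
So after constraint 3: D(W) = {3,4,5,6,7}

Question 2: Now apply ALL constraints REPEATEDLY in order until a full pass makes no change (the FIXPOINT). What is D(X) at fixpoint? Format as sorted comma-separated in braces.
pass 0 (initial): D(X)={2,3,4,7}
pass 1: W {2,3,4,5,6,7}->{3,4,5,6,7}; X {2,3,4,7}->{2,3,4}; Y {1,2,3,5,7}->{1,2,3,5}
pass 2: Y {1,2,3,5}->{1,2,3}; Z {1,2,3,4,5,6}->{1,2,3}
pass 3: no change
Fixpoint after 3 passes: D(X) = {2,3,4}

Answer: {2,3,4}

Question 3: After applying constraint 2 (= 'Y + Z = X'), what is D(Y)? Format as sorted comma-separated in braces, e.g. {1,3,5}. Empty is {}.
Constraint 1 (W != Z) on D(W)={2,3,4,5,6,7} D(Z)={1,2,3,4,5,6}: no change
Constraint 2 (Y + Z = X) on D(Y)={1,2,3,5,7} D(Z)={1,2,3,4,5,6} D(X)={2,3,4,7}: Y {1,2,3,5,7}->{1,2,3,5}
So after constraint 2: D(Y) = {1,2,3,5}

Answer: {1,2,3,5}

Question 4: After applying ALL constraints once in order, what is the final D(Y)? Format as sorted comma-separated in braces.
Constraint 1 (W != Z) on D(W)={2,3,4,5,6,7} D(Z)={1,2,3,4,5,6}: no change
Constraint 2 (Y + Z = X) on D(Y)={1,2,3,5,7} D(Z)={1,2,3,4,5,6} D(X)={2,3,4,7}: Y {1,2,3,5,7}->{1,2,3,5}
Constraint 3 (X + Y = W) on D(X)={2,3,4,7} D(Y)={1,2,3,5} D(W)={2,3,4,5,6,7}: X {2,3,4,7}->{2,3,4}; W {2,3,4,5,6,7}->{3,4,5,6,7}
Constraint 4 (Z != Y) on D(Z)={1,2,3,4,5,6} D(Y)={1,2,3,5}: no change
So after all 4 constraints: D(Y) = {1,2,3,5}

Answer: {1,2,3,5}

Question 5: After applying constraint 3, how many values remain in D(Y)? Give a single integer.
Answer: 4

Derivation:
Constraint 1 (W != Z) on D(W)={2,3,4,5,6,7} D(Z)={1,2,3,4,5,6}: no change
Constraint 2 (Y + Z = X) on D(Y)={1,2,3,5,7} D(Z)={1,2,3,4,5,6} D(X)={2,3,4,7}: Y {1,2,3,5,7}->{1,2,3,5}
Constraint 3 (X + Y = W) on D(X)={2,3,4,7} D(Y)={1,2,3,5} D(W)={2,3,4,5,6,7}: X {2,3,4,7}->{2,3,4}; W {2,3,4,5,6,7}->{3,4,5,6,7}
So after constraint 3: D(Y)={1,2,3,5}, size = 4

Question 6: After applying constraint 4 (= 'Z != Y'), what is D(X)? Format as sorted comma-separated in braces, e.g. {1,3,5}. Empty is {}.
Answer: {2,3,4}

Derivation:
Constraint 1 (W != Z) on D(W)={2,3,4,5,6,7} D(Z)={1,2,3,4,5,6}: no change
Constraint 2 (Y + Z = X) on D(Y)={1,2,3,5,7} D(Z)={1,2,3,4,5,6} D(X)={2,3,4,7}: Y {1,2,3,5,7}->{1,2,3,5}
Constraint 3 (X + Y = W) on D(X)={2,3,4,7} D(Y)={1,2,3,5} D(W)={2,3,4,5,6,7}: X {2,3,4,7}->{2,3,4}; W {2,3,4,5,6,7}->{3,4,5,6,7}
Constraint 4 (Z != Y) on D(Z)={1,2,3,4,5,6} D(Y)={1,2,3,5}: no change
So after constraint 4: D(X) = {2,3,4}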